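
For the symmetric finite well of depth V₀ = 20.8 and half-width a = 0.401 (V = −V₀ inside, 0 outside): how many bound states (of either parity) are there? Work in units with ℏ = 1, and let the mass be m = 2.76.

The dimensionless depth is z₀ = a√(2mV₀)/ℏ = 0.401 × √(114.8) = 4.297.
The even/odd transcendental equations gain one root per π/2 in z₀, giving N = 1 + ⌊2z₀/π⌋ = 1 + ⌊2.735⌋ = 3.

N = 3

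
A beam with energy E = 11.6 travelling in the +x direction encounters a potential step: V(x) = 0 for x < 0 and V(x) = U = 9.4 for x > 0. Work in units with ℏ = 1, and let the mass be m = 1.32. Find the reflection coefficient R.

On each side the TISE gives plane waves with k = √(2m(E − V))/ℏ: k₁ = √(2·1.32·11.6) = 5.534, k₂ = √(2·1.32·2.2) = 2.410.
Matching ψ and ψ′ at x = 0 gives r = (k₁ − k₂)/(k₁ + k₂), so R = r² = 0.1546 and T = 1 − R = 0.8454.

R = 0.155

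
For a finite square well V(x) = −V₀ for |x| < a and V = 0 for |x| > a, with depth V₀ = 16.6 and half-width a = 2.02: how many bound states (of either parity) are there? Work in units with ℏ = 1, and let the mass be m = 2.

Define the well-strength parameter z₀ = (a/ℏ)√(2mV₀) = 2.02 × √(2·2·16.6) = 16.46.
The even/odd transcendental equations gain one root per π/2 in z₀, giving N = 1 + ⌊2z₀/π⌋ = 1 + ⌊10.48⌋ = 11.

N = 11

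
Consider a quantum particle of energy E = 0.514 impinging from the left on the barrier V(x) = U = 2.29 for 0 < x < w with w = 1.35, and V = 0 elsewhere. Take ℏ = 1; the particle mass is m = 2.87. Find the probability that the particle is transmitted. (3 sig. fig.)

E < U: inside the barrier ψ ∝ e^{±κx} with κ = √(2m(U − E))/ℏ = 3.193.
κw = 4.310, sinh(κw) = 37.23.
The exact tunnelling result is T⁻¹ = 1 + U² sinh²(κw) / [4E(U − E)] = 1991, so T = 0.000502.

T = 0.000502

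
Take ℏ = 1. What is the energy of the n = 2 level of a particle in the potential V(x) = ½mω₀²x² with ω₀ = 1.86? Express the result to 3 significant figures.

Using E_n = (n + ½)ℏω₀: E_2 = 2.5 × 1.86 = 4.650.

E = 4.65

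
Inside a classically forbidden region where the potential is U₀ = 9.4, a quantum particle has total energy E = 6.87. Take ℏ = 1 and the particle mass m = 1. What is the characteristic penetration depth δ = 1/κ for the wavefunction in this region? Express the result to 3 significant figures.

Since E < U₀ the TISE in this region is ψ'' = κ²ψ with κ = √(2m(U₀ − E))/ℏ.
κ = √(2 × 1 × 2.53) = 2.249. The penetration depth is δ = 1/κ = 0.445.

δ = 0.445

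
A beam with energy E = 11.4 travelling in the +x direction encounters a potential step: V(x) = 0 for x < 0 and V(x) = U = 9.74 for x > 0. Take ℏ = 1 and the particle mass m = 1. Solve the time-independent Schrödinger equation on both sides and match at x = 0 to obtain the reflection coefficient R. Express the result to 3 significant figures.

The wavenumbers are k₁ = √(2mE)/ℏ = 4.775 on the left and k₂ = √(2m(E − U))/ℏ = 1.822 on the right.
Matching ψ and ψ′ at x = 0 gives r = (k₁ − k₂)/(k₁ + k₂), so R = r² = 0.2003 and T = 1 − R = 0.7997.

R = 0.200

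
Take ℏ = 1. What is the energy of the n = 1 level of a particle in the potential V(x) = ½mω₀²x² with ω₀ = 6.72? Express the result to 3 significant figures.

The oscillator eigenvalues are E_n = ℏω₀(n + ½), so E_1 = 6.72 × 1.5 = 10.08.

E = 10.1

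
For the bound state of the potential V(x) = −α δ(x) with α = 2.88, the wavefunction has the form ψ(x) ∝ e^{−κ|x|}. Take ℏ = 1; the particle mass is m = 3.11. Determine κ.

κ = 8.96

Integrate −(ℏ²/2m)ψ'' − αδ(x)ψ = Eψ from −ε to +ε: the ψ'' term gives ψ'(0⁺) − ψ'(0⁻) and the δ term gives −(2mα/ℏ²)ψ(0).
With ψ ∝ e^{−κ|x|} this yields −2κ = −2mα/ℏ², so κ = mα/ℏ² = 8.957.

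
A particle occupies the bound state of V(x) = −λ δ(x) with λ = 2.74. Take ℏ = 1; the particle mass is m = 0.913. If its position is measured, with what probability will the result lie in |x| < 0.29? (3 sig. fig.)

The normalised bound state is ψ = √κ e^{−κ|x|} with κ = mλ/ℏ² = 2.502.
P(|x| < d) = ∫_{−d}^{d} κ e^{−2κ|x|} dx = 1 − e^{−2κd} = 1 − e^{−1.451} = 0.7657.

P = 0.766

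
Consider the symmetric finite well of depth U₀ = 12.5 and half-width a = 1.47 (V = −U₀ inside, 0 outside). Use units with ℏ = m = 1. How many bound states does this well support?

N = 5

Define the well-strength parameter z₀ = (a/ℏ)√(2mU₀) = 1.47 × √(2·1·12.5) = 7.350.
The even/odd transcendental equations gain one root per π/2 in z₀, giving N = 1 + ⌊2z₀/π⌋ = 1 + ⌊4.679⌋ = 5.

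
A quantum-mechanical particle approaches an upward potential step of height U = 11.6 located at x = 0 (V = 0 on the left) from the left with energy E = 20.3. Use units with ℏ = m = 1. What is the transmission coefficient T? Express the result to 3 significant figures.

T = 0.956

On each side the TISE gives plane waves with k = √(2m(E − V))/ℏ: k₁ = √(2·1·20.3) = 6.372, k₂ = √(2·1·8.7) = 4.171.
Continuity of ψ and ψ′ at the step yields the reflection amplitude r = (k₁ − k₂)/(k₁ + k₂) = 0.2087; thus R = |r|² = 0.04356, T = 0.9564.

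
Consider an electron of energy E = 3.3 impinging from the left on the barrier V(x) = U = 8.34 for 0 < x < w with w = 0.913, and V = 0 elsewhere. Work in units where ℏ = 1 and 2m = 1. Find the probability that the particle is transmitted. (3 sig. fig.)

T = 0.0616

Since E < U the interior solution is evanescent with decay constant κ = √(2m(U − E))/ℏ = 2.245.
κw = 2.050, sinh(κw) = 3.818.
The exact tunnelling result is T⁻¹ = 1 + U² sinh²(κw) / [4E(U − E)] = 16.24, so T = 0.0616.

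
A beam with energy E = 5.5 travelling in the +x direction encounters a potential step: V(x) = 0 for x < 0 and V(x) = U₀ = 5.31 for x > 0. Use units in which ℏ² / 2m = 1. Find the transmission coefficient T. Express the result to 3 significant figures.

T = 0.529

On each side the TISE gives plane waves with k = √(2m(E − V))/ℏ: k₁ = √(2·½·5.5) = 2.345, k₂ = √(2·½·0.19) = 0.4359.
Matching ψ and ψ′ at x = 0 gives r = (k₁ − k₂)/(k₁ + k₂), so R = r² = 0.4713 and T = 1 − R = 0.5287.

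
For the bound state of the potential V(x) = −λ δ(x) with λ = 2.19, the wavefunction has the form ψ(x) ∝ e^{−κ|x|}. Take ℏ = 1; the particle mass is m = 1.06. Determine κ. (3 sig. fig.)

κ = 2.32

Integrating the TISE across x = 0 gives the cusp condition ψ'(0⁺) − ψ'(0⁻) = −(2mλ/ℏ²)ψ(0).
With ψ ∝ e^{−κ|x|} this yields −2κ = −2mλ/ℏ², so κ = mλ/ℏ² = 2.321.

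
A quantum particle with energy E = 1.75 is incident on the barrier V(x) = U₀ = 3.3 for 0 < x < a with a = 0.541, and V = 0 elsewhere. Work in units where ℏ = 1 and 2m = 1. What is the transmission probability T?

E < U₀: inside the barrier ψ ∝ e^{±κx} with κ = √(2m(U₀ − E))/ℏ = 1.245.
κa = 0.6735, sinh(κa) = 0.7256.
The exact tunnelling result is T⁻¹ = 1 + U₀² sinh²(κa) / [4E(U₀ − E)] = 1.528, so T = 0.654.

T = 0.654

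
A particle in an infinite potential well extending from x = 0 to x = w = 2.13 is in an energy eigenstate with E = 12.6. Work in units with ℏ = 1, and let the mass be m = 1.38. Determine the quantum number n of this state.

n = 4

From E_n = n²π²ℏ²/(2mw²) invert to n = √(2mw²E)/(πℏ).
n = (2.13/π) × √(2 × 1.38 × 12.6) = 3.998 → n = 4.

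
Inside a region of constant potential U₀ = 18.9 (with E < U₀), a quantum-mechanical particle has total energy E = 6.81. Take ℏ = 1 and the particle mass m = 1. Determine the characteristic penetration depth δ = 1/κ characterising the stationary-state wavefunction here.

Since E < U₀ the TISE in this region is ψ'' = κ²ψ with κ = √(2m(U₀ − E))/ℏ.
κ = √(2 × 1 × 12.09) = 4.917. The penetration depth is δ = 1/κ = 0.203.

δ = 0.203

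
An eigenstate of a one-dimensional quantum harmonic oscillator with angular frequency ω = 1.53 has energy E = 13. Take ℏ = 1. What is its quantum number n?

n = 8

Invert E_n = (n + ½)ℏω: n = E/ℏω − ½ = 7.997, so n = 8.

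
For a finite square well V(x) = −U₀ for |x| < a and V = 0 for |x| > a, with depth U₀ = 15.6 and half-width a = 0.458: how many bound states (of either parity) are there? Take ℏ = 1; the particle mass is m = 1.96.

Define the well-strength parameter z₀ = (a/ℏ)√(2mU₀) = 0.458 × √(2·1.96·15.6) = 3.582.
A new bound state (alternating even/odd) appears each time z₀ passes a multiple of π/2, so N = ⌊2z₀/π⌋ + 1 = ⌊2.280⌋ + 1 = 3.

N = 3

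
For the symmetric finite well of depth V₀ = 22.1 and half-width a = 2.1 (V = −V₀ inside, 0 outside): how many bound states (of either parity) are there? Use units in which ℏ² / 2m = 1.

N = 7

Define the well-strength parameter z₀ = (a/ℏ)√(2mV₀) = 2.1 × √(2·0.5·22.1) = 9.872.
A new bound state (alternating even/odd) appears each time z₀ passes a multiple of π/2, so N = ⌊2z₀/π⌋ + 1 = ⌊6.285⌋ + 1 = 7.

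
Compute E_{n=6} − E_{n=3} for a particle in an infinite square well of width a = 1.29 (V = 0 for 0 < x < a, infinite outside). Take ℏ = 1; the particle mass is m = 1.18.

E_n = n²π²ℏ²/(2ma²), so ΔE = (6² − 3²) π²ℏ²/(2ma²).
ΔE = 27 × π² / (2 × 1.18 × 1.29²) = 67.85.

ΔE = 67.9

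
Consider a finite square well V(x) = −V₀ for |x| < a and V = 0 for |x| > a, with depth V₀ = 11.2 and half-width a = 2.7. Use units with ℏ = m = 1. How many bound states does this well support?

The dimensionless depth is z₀ = a√(2mV₀)/ℏ = 2.7 × √(22.40) = 12.78.
The even/odd transcendental equations gain one root per π/2 in z₀, giving N = 1 + ⌊2z₀/π⌋ = 1 + ⌊8.135⌋ = 9.

N = 9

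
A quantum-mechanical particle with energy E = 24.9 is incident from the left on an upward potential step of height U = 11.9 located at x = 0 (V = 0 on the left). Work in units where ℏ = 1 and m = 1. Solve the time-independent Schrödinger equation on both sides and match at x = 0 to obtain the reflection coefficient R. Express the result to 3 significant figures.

On each side the TISE gives plane waves with k = √(2m(E − V))/ℏ: k₁ = √(2·1·24.9) = 7.057, k₂ = √(2·1·13) = 5.099.
Continuity of ψ and ψ′ at the step yields the reflection amplitude r = (k₁ − k₂)/(k₁ + k₂) = 0.1611; thus R = |r|² = 0.02594, T = 0.9741.

R = 0.0259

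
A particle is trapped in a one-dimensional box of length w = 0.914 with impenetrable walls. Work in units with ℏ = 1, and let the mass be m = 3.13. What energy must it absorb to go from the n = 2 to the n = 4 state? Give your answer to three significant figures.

E_n = n²π²ℏ²/(2mw²), so ΔE = (4² − 2²) π²ℏ²/(2mw²).
ΔE = 12 × π² / (2 × 3.13 × 0.914²) = 22.65.

ΔE = 22.6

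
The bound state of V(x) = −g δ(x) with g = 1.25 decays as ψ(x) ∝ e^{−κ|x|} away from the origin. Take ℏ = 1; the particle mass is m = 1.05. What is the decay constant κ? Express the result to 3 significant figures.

κ = 1.31

Integrating the TISE across x = 0 gives the cusp condition ψ'(0⁺) − ψ'(0⁻) = −(2mg/ℏ²)ψ(0).
With ψ ∝ e^{−κ|x|} this yields −2κ = −2mg/ℏ², so κ = mg/ℏ² = 1.313.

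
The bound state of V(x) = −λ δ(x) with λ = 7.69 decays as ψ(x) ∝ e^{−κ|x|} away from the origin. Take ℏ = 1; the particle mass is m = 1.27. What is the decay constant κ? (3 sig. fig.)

Integrating the TISE across x = 0 gives the cusp condition ψ'(0⁺) − ψ'(0⁻) = −(2mλ/ℏ²)ψ(0).
With ψ ∝ e^{−κ|x|} this yields −2κ = −2mλ/ℏ², so κ = mλ/ℏ² = 9.766.

κ = 9.77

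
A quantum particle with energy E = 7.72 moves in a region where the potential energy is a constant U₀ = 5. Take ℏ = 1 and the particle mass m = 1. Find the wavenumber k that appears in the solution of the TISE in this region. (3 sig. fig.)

With E > U₀ the solution is oscillatory, ψ ∝ e^{±ikx} with k = √(2m(E − U₀))/ℏ.
k = √(2 × 1 × 2.72) = 2.332.

k = 2.33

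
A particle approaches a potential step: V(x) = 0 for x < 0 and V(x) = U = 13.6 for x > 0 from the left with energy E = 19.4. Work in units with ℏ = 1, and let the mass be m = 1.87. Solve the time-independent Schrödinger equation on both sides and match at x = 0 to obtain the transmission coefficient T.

The wavenumbers are k₁ = √(2mE)/ℏ = 8.518 on the left and k₂ = √(2m(E − U))/ℏ = 4.657 on the right.
Matching ψ and ψ′ at x = 0 gives r = (k₁ − k₂)/(k₁ + k₂), so R = r² = 0.08585 and T = 1 − R = 0.9141.

T = 0.914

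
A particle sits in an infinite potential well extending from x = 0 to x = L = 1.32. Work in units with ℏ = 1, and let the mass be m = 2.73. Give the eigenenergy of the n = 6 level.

E = 37.3

The infinite-well eigenfunctions ψ_n = √(2/L) sin(nπx/L) vanish at both walls, giving E_n = n²π²ℏ²/(2mL²).
E_6 = 6² × π² / (2 × 2.73 × 1.32²) = 37.35.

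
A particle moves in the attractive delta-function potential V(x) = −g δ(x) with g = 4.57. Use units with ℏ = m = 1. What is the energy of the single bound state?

E = -10.4

For x ≠ 0 the bound state is ψ ∝ e^{−κ|x|}; integrating the TISE across the delta gives the cusp condition 2κ = 2mg/ℏ², so κ = 4.570.
Then E = −ℏ²κ²/(2m) = −mg²/(2ℏ²) = -10.44.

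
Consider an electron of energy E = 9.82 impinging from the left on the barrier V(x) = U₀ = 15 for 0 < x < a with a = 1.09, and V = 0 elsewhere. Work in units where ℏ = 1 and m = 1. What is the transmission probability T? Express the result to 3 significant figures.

T = 0.00324

E < U₀: inside the barrier ψ ∝ e^{±κx} with κ = √(2m(U₀ − E))/ℏ = 3.219.
κa = 3.508, sinh(κa) = 16.68.
The exact tunnelling result is T⁻¹ = 1 + U₀² sinh²(κa) / [4E(U₀ − E)] = 308.7, so T = 0.00324.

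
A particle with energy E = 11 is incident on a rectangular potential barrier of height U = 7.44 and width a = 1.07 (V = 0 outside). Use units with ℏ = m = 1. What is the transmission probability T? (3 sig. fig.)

T = 0.973

Above the barrier the interior wavenumber is k₂ = √(2m(E − U))/ℏ = 2.668, giving phase k₂a = 2.855.
T = [1 + U² sin²(k₂a) / (4E(E − U))]⁻¹ = 1/1.028 = 0.973.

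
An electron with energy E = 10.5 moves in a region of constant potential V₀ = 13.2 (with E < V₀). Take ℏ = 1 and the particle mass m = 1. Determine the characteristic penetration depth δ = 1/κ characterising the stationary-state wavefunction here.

Since E < V₀ the TISE in this region is ψ'' = κ²ψ with κ = √(2m(V₀ − E))/ℏ.
κ = √(2 × 1 × 2.7) = 2.324. The penetration depth is δ = 1/κ = 0.430.

δ = 0.430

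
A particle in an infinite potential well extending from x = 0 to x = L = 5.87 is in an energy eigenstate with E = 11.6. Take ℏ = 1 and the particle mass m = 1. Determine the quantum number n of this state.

For an infinite well E_n = n²π²ℏ²/(2mL²), so n = (L/πℏ)√(2mE).
n = (5.87/π) × √(2 × 1 × 11.6) = 9.000 → n = 9.

n = 9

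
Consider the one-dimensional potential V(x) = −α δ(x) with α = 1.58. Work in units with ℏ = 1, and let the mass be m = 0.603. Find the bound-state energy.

E = -0.753

For x ≠ 0 the bound state is ψ ∝ e^{−κ|x|}; integrating the TISE across the delta gives the cusp condition 2κ = 2mα/ℏ², so κ = 0.9527.
Then E = −ℏ²κ²/(2m) = −mα²/(2ℏ²) = -0.7527.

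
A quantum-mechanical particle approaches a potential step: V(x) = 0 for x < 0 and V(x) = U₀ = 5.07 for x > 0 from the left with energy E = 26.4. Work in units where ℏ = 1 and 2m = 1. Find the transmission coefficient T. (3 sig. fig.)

T = 0.997

On each side the TISE gives plane waves with k = √(2m(E − V))/ℏ: k₁ = √(2·½·26.4) = 5.138, k₂ = √(2·½·21.33) = 4.618.
Continuity of ψ and ψ′ at the step yields the reflection amplitude r = (k₁ − k₂)/(k₁ + k₂) = 0.05326; thus R = |r|² = 0.002837, T = 0.9972.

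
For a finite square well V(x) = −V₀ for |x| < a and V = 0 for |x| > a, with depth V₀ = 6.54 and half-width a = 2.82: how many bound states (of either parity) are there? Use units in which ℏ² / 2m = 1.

N = 5

Define the well-strength parameter z₀ = (a/ℏ)√(2mV₀) = 2.82 × √(2·0.5·6.54) = 7.212.
A new bound state (alternating even/odd) appears each time z₀ passes a multiple of π/2, so N = ⌊2z₀/π⌋ + 1 = ⌊4.591⌋ + 1 = 5.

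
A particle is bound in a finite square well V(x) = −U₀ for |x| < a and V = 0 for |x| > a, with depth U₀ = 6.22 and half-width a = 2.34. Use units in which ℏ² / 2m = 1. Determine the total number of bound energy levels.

N = 4

Define the well-strength parameter z₀ = (a/ℏ)√(2mU₀) = 2.34 × √(2·0.5·6.22) = 5.836.
The even/odd transcendental equations gain one root per π/2 in z₀, giving N = 1 + ⌊2z₀/π⌋ = 1 + ⌊3.715⌋ = 4.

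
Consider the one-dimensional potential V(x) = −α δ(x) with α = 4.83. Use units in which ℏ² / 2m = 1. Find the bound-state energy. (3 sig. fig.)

E = -5.83

The bound state is ψ(x) = √κ e^{−κ|x|}. The derivative jump ψ'(0⁺) − ψ'(0⁻) = −(2mα/ℏ²)ψ(0) fixes κ = mα/ℏ² = 2.415.
Then E = −ℏ²κ²/(2m) = −mα²/(2ℏ²) = -5.832.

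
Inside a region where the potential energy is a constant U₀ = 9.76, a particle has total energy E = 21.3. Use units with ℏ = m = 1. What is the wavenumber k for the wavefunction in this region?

k = 4.80

With E > U₀ the solution is oscillatory, ψ ∝ e^{±ikx} with k = √(2m(E − U₀))/ℏ.
k = √(2 × 1 × 11.54) = 4.804.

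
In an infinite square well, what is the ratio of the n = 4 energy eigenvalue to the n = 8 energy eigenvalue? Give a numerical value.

0.25

E_n = n²π²ℏ²/(2mL²) so the ratio is n₂²/n₁² = 16/64 = 0.25.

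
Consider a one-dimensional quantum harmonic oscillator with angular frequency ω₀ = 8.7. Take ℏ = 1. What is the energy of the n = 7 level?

E = 65.3

The oscillator eigenvalues are E_n = ℏω₀(n + ½), so E_7 = 8.7 × 7.5 = 65.25.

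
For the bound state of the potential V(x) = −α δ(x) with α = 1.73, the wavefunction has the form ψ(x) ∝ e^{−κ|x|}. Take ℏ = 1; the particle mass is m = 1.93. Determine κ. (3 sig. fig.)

κ = 3.34

Integrate −(ℏ²/2m)ψ'' − αδ(x)ψ = Eψ from −ε to +ε: the ψ'' term gives ψ'(0⁺) − ψ'(0⁻) and the δ term gives −(2mα/ℏ²)ψ(0).
With ψ ∝ e^{−κ|x|} this yields −2κ = −2mα/ℏ², so κ = mα/ℏ² = 3.339.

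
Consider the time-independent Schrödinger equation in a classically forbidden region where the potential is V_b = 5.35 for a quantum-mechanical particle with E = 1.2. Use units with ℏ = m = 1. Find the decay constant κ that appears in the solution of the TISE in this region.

κ = 2.88

Since E < V_b the TISE in this region is ψ'' = κ²ψ with κ = √(2m(V_b − E))/ℏ.
κ = √(2 × 1 × 4.15) = 2.881.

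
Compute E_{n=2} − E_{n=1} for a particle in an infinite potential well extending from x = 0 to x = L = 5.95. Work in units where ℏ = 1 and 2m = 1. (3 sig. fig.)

E_n = n²π²ℏ²/(2mL²), so ΔE = (2² − 1²) π²ℏ²/(2mL²).
ΔE = 3 × π² / (2 × 0.5 × 5.95²) = 0.8363.

ΔE = 0.836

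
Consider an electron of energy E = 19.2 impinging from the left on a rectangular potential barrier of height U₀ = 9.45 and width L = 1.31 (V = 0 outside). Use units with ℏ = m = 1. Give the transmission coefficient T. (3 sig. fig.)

E > U₀: inside the barrier k₂ = √(2m(E − U₀))/ℏ = 4.416, k₂L = 5.785.
Matching at both interfaces gives T⁻¹ = 1 + U₀² sin²(k₂L) / [4E(E − U₀)] = 1.027, hence T = 0.973.

T = 0.973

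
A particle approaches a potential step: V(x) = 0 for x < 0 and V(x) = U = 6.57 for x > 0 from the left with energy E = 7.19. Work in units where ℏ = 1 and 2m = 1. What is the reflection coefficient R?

R = 0.298

On each side the TISE gives plane waves with k = √(2m(E − V))/ℏ: k₁ = √(2·½·7.19) = 2.681, k₂ = √(2·½·0.62) = 0.7874.
Matching ψ and ψ′ at x = 0 gives r = (k₁ − k₂)/(k₁ + k₂), so R = r² = 0.2981 and T = 1 − R = 0.7019.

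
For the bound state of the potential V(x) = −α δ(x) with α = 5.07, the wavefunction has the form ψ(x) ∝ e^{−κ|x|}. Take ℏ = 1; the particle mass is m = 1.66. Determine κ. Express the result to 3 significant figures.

κ = 8.42

Integrating the TISE across x = 0 gives the cusp condition ψ'(0⁺) − ψ'(0⁻) = −(2mα/ℏ²)ψ(0).
With ψ ∝ e^{−κ|x|} this yields −2κ = −2mα/ℏ², so κ = mα/ℏ² = 8.416.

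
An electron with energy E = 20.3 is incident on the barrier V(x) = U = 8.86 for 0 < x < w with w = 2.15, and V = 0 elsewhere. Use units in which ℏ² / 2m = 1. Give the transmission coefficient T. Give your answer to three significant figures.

E > U: inside the barrier k₂ = √(2m(E − U))/ℏ = 3.382, k₂w = 7.272.
Matching at both interfaces gives T⁻¹ = 1 + U² sin²(k₂w) / [4E(E − U)] = 1.059, hence T = 0.944.

T = 0.944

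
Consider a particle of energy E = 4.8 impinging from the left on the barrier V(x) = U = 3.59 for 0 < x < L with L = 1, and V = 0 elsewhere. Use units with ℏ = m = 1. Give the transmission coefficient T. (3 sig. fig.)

E > U: inside the barrier k₂ = √(2m(E − U))/ℏ = 1.556, k₂L = 1.556.
T = [1 + U² sin²(k₂L) / (4E(E − U))]⁻¹ = 1/1.555 = 0.643.

T = 0.643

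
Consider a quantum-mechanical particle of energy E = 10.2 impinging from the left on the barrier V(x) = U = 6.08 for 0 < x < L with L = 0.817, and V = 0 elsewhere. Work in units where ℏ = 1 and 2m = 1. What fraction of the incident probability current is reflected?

R = 0.179

Above the barrier the interior wavenumber is k₂ = √(2m(E − U))/ℏ = 2.030, giving phase k₂L = 1.658.
T = [1 + U² sin²(k₂L) / (4E(E − U))]⁻¹ = 1/1.218 = 0.821.
R = 1 − T = 0.179.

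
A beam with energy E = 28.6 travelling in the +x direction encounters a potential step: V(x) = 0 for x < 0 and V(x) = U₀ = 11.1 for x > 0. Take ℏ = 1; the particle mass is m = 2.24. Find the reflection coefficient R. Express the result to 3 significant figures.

R = 0.0149

The wavenumbers are k₁ = √(2mE)/ℏ = 11.32 on the left and k₂ = √(2m(E − U₀))/ℏ = 8.854 on the right.
Matching ψ and ψ′ at x = 0 gives r = (k₁ − k₂)/(k₁ + k₂), so R = r² = 0.01493 and T = 1 − R = 0.9851.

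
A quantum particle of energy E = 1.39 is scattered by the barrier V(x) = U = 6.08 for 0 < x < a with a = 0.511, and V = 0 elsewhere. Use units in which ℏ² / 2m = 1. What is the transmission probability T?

E < U: inside the barrier ψ ∝ e^{±κx} with κ = √(2m(U − E))/ℏ = 2.166.
κa = 1.107, sinh(κa) = 1.347.
Matching ψ, ψ′ at both faces gives T = [1 + U² sinh²(κa) / (4E(U − E))]⁻¹ = 1/3.571 = 0.280.

T = 0.280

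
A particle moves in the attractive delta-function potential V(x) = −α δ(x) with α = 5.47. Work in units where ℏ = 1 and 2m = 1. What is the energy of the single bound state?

For x ≠ 0 the bound state is ψ ∝ e^{−κ|x|}; integrating the TISE across the delta gives the cusp condition 2κ = 2mα/ℏ², so κ = 2.735.
Then E = −ℏ²κ²/(2m) = −mα²/(2ℏ²) = -7.480.

E = -7.48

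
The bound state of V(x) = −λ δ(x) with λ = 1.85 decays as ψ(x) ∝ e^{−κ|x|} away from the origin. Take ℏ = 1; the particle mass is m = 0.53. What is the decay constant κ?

Integrate −(ℏ²/2m)ψ'' − λδ(x)ψ = Eψ from −ε to +ε: the ψ'' term gives ψ'(0⁺) − ψ'(0⁻) and the δ term gives −(2mλ/ℏ²)ψ(0).
With ψ ∝ e^{−κ|x|} this yields −2κ = −2mλ/ℏ², so κ = mλ/ℏ² = 0.9805.

κ = 0.981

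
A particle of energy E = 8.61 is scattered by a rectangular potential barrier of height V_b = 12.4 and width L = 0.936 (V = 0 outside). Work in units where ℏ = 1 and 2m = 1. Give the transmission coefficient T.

T = 0.0856

Since E < V_b the interior solution is evanescent with decay constant κ = √(2m(V_b − E))/ℏ = 1.947.
κL = 1.822, sinh(κL) = 3.012.
The exact tunnelling result is T⁻¹ = 1 + V_b² sinh²(κL) / [4E(V_b − E)] = 11.69, so T = 0.0856.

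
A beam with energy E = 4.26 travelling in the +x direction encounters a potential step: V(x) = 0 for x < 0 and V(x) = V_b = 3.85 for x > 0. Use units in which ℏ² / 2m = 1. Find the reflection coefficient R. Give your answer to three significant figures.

R = 0.277

The wavenumbers are k₁ = √(2mE)/ℏ = 2.064 on the left and k₂ = √(2m(E − V_b))/ℏ = 0.6403 on the right.
Continuity of ψ and ψ′ at the step yields the reflection amplitude r = (k₁ − k₂)/(k₁ + k₂) = 0.5264; thus R = |r|² = 0.2771, T = 0.7229.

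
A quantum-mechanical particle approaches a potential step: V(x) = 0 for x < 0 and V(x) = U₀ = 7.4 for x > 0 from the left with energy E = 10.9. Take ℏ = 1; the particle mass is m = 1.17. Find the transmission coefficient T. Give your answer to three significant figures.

On each side the TISE gives plane waves with k = √(2m(E − V))/ℏ: k₁ = √(2·1.17·10.9) = 5.050, k₂ = √(2·1.17·3.5) = 2.862.
Continuity of ψ and ψ′ at the step yields the reflection amplitude r = (k₁ − k₂)/(k₁ + k₂) = 0.2766; thus R = |r|² = 0.07651, T = 0.9235.

T = 0.923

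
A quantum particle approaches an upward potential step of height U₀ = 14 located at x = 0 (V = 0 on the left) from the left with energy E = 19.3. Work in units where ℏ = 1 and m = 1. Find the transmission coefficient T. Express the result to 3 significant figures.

T = 0.902

The wavenumbers are k₁ = √(2mE)/ℏ = 6.213 on the left and k₂ = √(2m(E − U₀))/ℏ = 3.256 on the right.
Continuity of ψ and ψ′ at the step yields the reflection amplitude r = (k₁ − k₂)/(k₁ + k₂) = 0.3123; thus R = |r|² = 0.09754, T = 0.9025.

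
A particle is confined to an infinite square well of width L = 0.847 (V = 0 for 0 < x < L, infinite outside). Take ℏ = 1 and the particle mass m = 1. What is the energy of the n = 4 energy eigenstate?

E = 110

Requiring ψ(0) = ψ(L) = 0 quantises k = nπ/L, hence E_n = ℏ²k²/2m = n²π²ℏ²/(2mL²).
E_4 = 4² × π² / (2 × 1 × 0.847²) = 110.1.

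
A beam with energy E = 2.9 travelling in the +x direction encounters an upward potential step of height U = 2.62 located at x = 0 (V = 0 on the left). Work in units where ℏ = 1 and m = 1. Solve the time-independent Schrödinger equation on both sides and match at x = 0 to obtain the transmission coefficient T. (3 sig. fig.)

The wavenumbers are k₁ = √(2mE)/ℏ = 2.408 on the left and k₂ = √(2m(E − U))/ℏ = 0.7483 on the right.
Continuity of ψ and ψ′ at the step yields the reflection amplitude r = (k₁ − k₂)/(k₁ + k₂) = 0.5259; thus R = |r|² = 0.2765, T = 0.7235.

T = 0.723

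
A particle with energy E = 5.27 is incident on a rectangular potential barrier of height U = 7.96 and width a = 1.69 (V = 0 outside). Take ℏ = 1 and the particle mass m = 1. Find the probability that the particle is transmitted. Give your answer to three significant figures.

Since E < U the interior solution is evanescent with decay constant κ = √(2m(U − E))/ℏ = 2.319.
κa = 3.920, sinh(κa) = 25.19.
The exact tunnelling result is T⁻¹ = 1 + U² sinh²(κa) / [4E(U − E)] = 709.9, so T = 0.00141.

T = 0.00141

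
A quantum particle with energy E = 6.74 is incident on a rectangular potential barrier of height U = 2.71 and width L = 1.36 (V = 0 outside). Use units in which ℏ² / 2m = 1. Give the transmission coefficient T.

Above the barrier the interior wavenumber is k₂ = √(2m(E − U))/ℏ = 2.007, giving phase k₂L = 2.730.
Matching at both interfaces gives T⁻¹ = 1 + U² sin²(k₂L) / [4E(E − U)] = 1.011, hence T = 0.989.

T = 0.989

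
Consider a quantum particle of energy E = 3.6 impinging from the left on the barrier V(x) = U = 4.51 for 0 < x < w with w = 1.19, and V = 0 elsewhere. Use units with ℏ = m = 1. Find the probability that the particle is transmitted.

T = 0.101

E < U: inside the barrier ψ ∝ e^{±κx} with κ = √(2m(U − E))/ℏ = 1.349.
κw = 1.605, sinh(κw) = 2.390.
Matching ψ, ψ′ at both faces gives T = [1 + U² sinh²(κw) / (4E(U − E))]⁻¹ = 1/9.863 = 0.101.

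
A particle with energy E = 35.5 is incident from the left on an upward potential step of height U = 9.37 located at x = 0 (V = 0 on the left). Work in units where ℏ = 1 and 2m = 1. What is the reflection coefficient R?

On each side the TISE gives plane waves with k = √(2m(E − V))/ℏ: k₁ = √(2·½·35.5) = 5.958, k₂ = √(2·½·26.13) = 5.112.
Continuity of ψ and ψ′ at the step yields the reflection amplitude r = (k₁ − k₂)/(k₁ + k₂) = 0.07646; thus R = |r|² = 0.005847, T = 0.9942.

R = 0.00585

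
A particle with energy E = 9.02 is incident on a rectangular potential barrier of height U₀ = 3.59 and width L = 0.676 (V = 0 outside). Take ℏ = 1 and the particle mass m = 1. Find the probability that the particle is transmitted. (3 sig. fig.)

E > U₀: inside the barrier k₂ = √(2m(E − U₀))/ℏ = 3.295, k₂L = 2.228.
Matching at both interfaces gives T⁻¹ = 1 + U₀² sin²(k₂L) / [4E(E − U₀)] = 1.041, hence T = 0.960.

T = 0.960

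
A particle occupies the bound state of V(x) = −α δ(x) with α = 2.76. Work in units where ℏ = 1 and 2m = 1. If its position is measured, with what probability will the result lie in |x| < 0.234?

The normalised bound state is ψ = √κ e^{−κ|x|} with κ = mα/ℏ² = 1.380.
P(|x| < d) = ∫_{−d}^{d} κ e^{−2κ|x|} dx = 1 − e^{−2κd} = 1 − e^{−0.6458} = 0.4758.

P = 0.476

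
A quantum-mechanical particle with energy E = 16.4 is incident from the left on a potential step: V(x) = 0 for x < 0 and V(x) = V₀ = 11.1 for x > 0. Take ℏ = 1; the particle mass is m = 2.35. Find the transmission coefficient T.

On each side the TISE gives plane waves with k = √(2m(E − V))/ℏ: k₁ = √(2·2.35·16.4) = 8.780, k₂ = √(2·2.35·5.3) = 4.991.
Matching ψ and ψ′ at x = 0 gives r = (k₁ − k₂)/(k₁ + k₂), so R = r² = 0.07569 and T = 1 − R = 0.9243.

T = 0.924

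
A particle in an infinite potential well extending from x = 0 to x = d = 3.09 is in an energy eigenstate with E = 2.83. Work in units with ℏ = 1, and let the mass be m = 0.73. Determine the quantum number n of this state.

n = 2

For an infinite well E_n = n²π²ℏ²/(2md²), so n = (d/πℏ)√(2mE).
n = (3.09/π) × √(2 × 0.73 × 2.83) = 1.999 → n = 2.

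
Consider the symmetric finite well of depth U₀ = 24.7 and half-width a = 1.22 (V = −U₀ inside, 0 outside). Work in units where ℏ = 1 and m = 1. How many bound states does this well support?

The dimensionless depth is z₀ = a√(2mU₀)/ℏ = 1.22 × √(49.40) = 8.575.
A new bound state (alternating even/odd) appears each time z₀ passes a multiple of π/2, so N = ⌊2z₀/π⌋ + 1 = ⌊5.459⌋ + 1 = 6.

N = 6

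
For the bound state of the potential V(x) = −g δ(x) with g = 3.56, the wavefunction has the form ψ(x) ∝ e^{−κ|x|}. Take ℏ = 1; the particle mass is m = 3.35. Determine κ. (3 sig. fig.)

κ = 11.9

Integrating the TISE across x = 0 gives the cusp condition ψ'(0⁺) − ψ'(0⁻) = −(2mg/ℏ²)ψ(0).
With ψ ∝ e^{−κ|x|} this yields −2κ = −2mg/ℏ², so κ = mg/ℏ² = 11.93.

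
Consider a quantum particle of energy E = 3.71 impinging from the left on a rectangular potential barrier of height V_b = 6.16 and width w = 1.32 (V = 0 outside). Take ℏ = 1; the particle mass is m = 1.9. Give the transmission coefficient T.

T = 0.00122

Since E < V_b the interior solution is evanescent with decay constant κ = √(2m(V_b − E))/ℏ = 3.051.
κw = 4.028, sinh(κw) = 28.05.
Matching ψ, ψ′ at both faces gives T = [1 + V_b² sinh²(κw) / (4E(V_b − E))]⁻¹ = 1/822.4 = 0.00122.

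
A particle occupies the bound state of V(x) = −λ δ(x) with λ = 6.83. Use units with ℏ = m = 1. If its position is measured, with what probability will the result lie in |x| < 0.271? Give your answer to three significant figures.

The normalised bound state is ψ = √κ e^{−κ|x|} with κ = mλ/ℏ² = 6.830.
P(|x| < d) = ∫_{−d}^{d} κ e^{−2κ|x|} dx = 1 − e^{−2κd} = 1 − e^{−3.702} = 0.9753.

P = 0.975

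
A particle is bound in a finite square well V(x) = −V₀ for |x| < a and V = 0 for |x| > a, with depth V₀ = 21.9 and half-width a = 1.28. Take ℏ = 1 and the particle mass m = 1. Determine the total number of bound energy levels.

Define the well-strength parameter z₀ = (a/ℏ)√(2mV₀) = 1.28 × √(2·1·21.9) = 8.471.
A new bound state (alternating even/odd) appears each time z₀ passes a multiple of π/2, so N = ⌊2z₀/π⌋ + 1 = ⌊5.393⌋ + 1 = 6.

N = 6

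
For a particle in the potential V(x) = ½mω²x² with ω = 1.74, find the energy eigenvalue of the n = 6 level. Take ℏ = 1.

Using E_n = (n + ½)ℏω: E_6 = 6.5 × 1.74 = 11.31.

E = 11.3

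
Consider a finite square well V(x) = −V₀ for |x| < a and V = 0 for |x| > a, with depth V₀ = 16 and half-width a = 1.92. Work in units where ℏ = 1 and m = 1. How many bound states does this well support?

N = 7

The dimensionless depth is z₀ = a√(2mV₀)/ℏ = 1.92 × √(32.00) = 10.86.
A new bound state (alternating even/odd) appears each time z₀ passes a multiple of π/2, so N = ⌊2z₀/π⌋ + 1 = ⌊6.914⌋ + 1 = 7.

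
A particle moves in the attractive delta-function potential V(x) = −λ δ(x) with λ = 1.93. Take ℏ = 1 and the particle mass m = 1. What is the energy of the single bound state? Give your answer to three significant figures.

E = -1.86

For x ≠ 0 the bound state is ψ ∝ e^{−κ|x|}; integrating the TISE across the delta gives the cusp condition 2κ = 2mλ/ℏ², so κ = 1.930.
Then E = −ℏ²κ²/(2m) = −mλ²/(2ℏ²) = -1.862.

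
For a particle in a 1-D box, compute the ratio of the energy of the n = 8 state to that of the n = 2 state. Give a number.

16

E_n = n²π²ℏ²/(2mL²) so the ratio is n₂²/n₁² = 64/4 = 16.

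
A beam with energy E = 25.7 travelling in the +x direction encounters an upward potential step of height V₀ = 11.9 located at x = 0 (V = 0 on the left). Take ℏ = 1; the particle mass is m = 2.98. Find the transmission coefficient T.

T = 0.976

On each side the TISE gives plane waves with k = √(2m(E − V))/ℏ: k₁ = √(2·2.98·25.7) = 12.38, k₂ = √(2·2.98·13.8) = 9.069.
Matching ψ and ψ′ at x = 0 gives r = (k₁ − k₂)/(k₁ + k₂), so R = r² = 0.02378 and T = 1 − R = 0.9762.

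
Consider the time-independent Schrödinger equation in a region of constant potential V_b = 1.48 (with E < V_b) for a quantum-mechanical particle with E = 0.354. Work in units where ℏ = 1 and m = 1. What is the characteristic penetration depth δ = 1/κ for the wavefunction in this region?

δ = 0.666

Since E < V_b the TISE in this region is ψ'' = κ²ψ with κ = √(2m(V_b − E))/ℏ.
κ = √(2 × 1 × 1.126) = 1.501. The penetration depth is δ = 1/κ = 0.666.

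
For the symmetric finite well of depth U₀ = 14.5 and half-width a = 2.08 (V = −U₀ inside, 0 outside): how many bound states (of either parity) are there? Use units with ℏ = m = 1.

Define the well-strength parameter z₀ = (a/ℏ)√(2mU₀) = 2.08 × √(2·1·14.5) = 11.20.
The even/odd transcendental equations gain one root per π/2 in z₀, giving N = 1 + ⌊2z₀/π⌋ = 1 + ⌊7.131⌋ = 8.

N = 8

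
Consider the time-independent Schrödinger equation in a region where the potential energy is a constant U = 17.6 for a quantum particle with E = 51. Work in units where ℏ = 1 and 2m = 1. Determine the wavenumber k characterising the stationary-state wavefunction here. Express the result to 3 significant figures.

With E > U the solution is oscillatory, ψ ∝ e^{±ikx} with k = √(2m(E − U))/ℏ.
k = √(2 × 0.5 × 33.4) = 5.779.

k = 5.78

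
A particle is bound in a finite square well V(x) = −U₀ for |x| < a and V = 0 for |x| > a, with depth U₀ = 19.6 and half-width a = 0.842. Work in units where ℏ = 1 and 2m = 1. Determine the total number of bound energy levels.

N = 3

Define the well-strength parameter z₀ = (a/ℏ)√(2mU₀) = 0.842 × √(2·0.5·19.6) = 3.728.
The even/odd transcendental equations gain one root per π/2 in z₀, giving N = 1 + ⌊2z₀/π⌋ = 1 + ⌊2.373⌋ = 3.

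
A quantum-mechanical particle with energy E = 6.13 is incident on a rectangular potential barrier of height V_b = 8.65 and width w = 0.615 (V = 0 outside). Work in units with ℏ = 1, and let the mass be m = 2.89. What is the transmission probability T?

Since E < V_b the interior solution is evanescent with decay constant κ = √(2m(V_b − E))/ℏ = 3.816.
κw = 2.347, sinh(κw) = 5.180.
Matching ψ, ψ′ at both faces gives T = [1 + V_b² sinh²(κw) / (4E(V_b − E))]⁻¹ = 1/33.49 = 0.0299.

T = 0.0299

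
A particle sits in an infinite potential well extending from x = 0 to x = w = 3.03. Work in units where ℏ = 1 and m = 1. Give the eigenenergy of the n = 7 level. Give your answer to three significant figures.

E = 26.3

Requiring ψ(0) = ψ(w) = 0 quantises k = nπ/w, hence E_n = ℏ²k²/2m = n²π²ℏ²/(2mw²).
E_7 = 7² × π² / (2 × 1 × 3.03²) = 26.34.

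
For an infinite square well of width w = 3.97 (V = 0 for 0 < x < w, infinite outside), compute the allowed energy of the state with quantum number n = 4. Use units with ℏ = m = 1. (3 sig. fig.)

E = 5.01

The infinite-well eigenfunctions ψ_n = √(2/w) sin(nπx/w) vanish at both walls, giving E_n = n²π²ℏ²/(2mw²).
E_4 = 4² × π² / (2 × 1 × 3.97²) = 5.010.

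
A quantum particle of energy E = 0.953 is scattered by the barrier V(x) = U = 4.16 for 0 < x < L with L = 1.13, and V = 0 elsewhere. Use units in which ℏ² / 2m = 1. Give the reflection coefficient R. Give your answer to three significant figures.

R = 0.951

E < U: inside the barrier ψ ∝ e^{±κx} with κ = √(2m(U − E))/ℏ = 1.791.
κL = 2.024, sinh(κL) = 3.717.
The exact tunnelling result is T⁻¹ = 1 + U² sinh²(κL) / [4E(U − E)] = 20.55, so T = 0.0487.
R = 1 − T = 0.951.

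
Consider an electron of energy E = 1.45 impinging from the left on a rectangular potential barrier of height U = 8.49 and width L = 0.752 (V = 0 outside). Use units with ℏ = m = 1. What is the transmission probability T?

T = 0.00801

E < U: inside the barrier ψ ∝ e^{±κx} with κ = √(2m(U − E))/ℏ = 3.752.
κL = 2.822, sinh(κL) = 8.373.
Matching ψ, ψ′ at both faces gives T = [1 + U² sinh²(κL) / (4E(U − E))]⁻¹ = 1/124.8 = 0.00801.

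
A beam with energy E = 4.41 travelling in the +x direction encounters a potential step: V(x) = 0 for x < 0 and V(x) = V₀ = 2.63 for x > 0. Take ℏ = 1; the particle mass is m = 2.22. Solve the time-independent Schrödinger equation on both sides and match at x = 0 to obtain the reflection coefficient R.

On each side the TISE gives plane waves with k = √(2m(E − V))/ℏ: k₁ = √(2·2.22·4.41) = 4.425, k₂ = √(2·2.22·1.78) = 2.811.
Matching ψ and ψ′ at x = 0 gives r = (k₁ − k₂)/(k₁ + k₂), so R = r² = 0.04973 and T = 1 − R = 0.9503.

R = 0.0497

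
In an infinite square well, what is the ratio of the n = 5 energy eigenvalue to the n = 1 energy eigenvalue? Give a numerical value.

Since E_n ∝ n², the ratio is (5/1)² = 25.

25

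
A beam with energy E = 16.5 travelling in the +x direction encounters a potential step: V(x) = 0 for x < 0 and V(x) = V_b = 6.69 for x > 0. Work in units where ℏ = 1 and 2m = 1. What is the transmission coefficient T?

T = 0.983

On each side the TISE gives plane waves with k = √(2m(E − V))/ℏ: k₁ = √(2·½·16.5) = 4.062, k₂ = √(2·½·9.81) = 3.132.
Continuity of ψ and ψ′ at the step yields the reflection amplitude r = (k₁ − k₂)/(k₁ + k₂) = 0.1293; thus R = |r|² = 0.01671, T = 0.9833.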